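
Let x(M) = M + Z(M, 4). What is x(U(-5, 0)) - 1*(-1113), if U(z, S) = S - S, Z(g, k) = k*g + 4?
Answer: 1117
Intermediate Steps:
Z(g, k) = 4 + g*k (Z(g, k) = g*k + 4 = 4 + g*k)
U(z, S) = 0
x(M) = 4 + 5*M (x(M) = M + (4 + M*4) = M + (4 + 4*M) = 4 + 5*M)
x(U(-5, 0)) - 1*(-1113) = (4 + 5*0) - 1*(-1113) = (4 + 0) + 1113 = 4 + 1113 = 1117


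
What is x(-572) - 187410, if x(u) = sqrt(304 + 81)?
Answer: -187410 + sqrt(385) ≈ -1.8739e+5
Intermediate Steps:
x(u) = sqrt(385)
x(-572) - 187410 = sqrt(385) - 187410 = -187410 + sqrt(385)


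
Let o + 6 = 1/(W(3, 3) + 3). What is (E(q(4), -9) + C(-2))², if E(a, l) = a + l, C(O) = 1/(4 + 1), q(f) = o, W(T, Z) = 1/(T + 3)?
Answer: 1893376/9025 ≈ 209.79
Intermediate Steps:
W(T, Z) = 1/(3 + T)
o = -108/19 (o = -6 + 1/(1/(3 + 3) + 3) = -6 + 1/(1/6 + 3) = -6 + 1/(⅙ + 3) = -6 + 1/(19/6) = -6 + 6/19 = -108/19 ≈ -5.6842)
q(f) = -108/19
C(O) = ⅕ (C(O) = 1/5 = ⅕)
(E(q(4), -9) + C(-2))² = ((-108/19 - 9) + ⅕)² = (-279/19 + ⅕)² = (-1376/95)² = 1893376/9025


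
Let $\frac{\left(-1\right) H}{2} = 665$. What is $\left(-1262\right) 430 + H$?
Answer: $-543990$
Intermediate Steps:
$H = -1330$ ($H = \left(-2\right) 665 = -1330$)
$\left(-1262\right) 430 + H = \left(-1262\right) 430 - 1330 = -542660 - 1330 = -543990$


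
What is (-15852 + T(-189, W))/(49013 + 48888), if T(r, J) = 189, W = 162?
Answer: -15663/97901 ≈ -0.15999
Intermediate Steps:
(-15852 + T(-189, W))/(49013 + 48888) = (-15852 + 189)/(49013 + 48888) = -15663/97901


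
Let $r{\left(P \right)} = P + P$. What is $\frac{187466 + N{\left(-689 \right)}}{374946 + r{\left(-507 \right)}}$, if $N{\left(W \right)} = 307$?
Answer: $\frac{62591}{124644} \approx 0.50216$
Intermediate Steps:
$r{\left(P \right)} = 2 P$
$\frac{187466 + N{\left(-689 \right)}}{374946 + r{\left(-507 \right)}} = \frac{187466 + 307}{374946 + 2 \left(-507\right)} = \frac{187773}{374946 - 1014} = \frac{187773}{373932} = 187773 \cdot \frac{1}{373932} = \frac{62591}{124644}$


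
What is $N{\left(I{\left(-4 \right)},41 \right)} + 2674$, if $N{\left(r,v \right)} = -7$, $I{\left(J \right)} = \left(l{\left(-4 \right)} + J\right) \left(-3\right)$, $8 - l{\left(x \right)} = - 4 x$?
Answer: $2667$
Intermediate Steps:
$l{\left(x \right)} = 8 + 4 x$ ($l{\left(x \right)} = 8 - - 4 x = 8 + 4 x$)
$I{\left(J \right)} = 24 - 3 J$ ($I{\left(J \right)} = \left(\left(8 + 4 \left(-4\right)\right) + J\right) \left(-3\right) = \left(\left(8 - 16\right) + J\right) \left(-3\right) = \left(-8 + J\right) \left(-3\right) = 24 - 3 J$)
$N{\left(I{\left(-4 \right)},41 \right)} + 2674 = -7 + 2674 = 2667$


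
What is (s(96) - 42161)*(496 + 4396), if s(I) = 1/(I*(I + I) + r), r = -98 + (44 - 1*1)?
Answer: -3790285868832/18377 ≈ -2.0625e+8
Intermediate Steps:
r = -55 (r = -98 + (44 - 1) = -98 + 43 = -55)
s(I) = 1/(-55 + 2*I**2) (s(I) = 1/(I*(I + I) - 55) = 1/(I*(2*I) - 55) = 1/(2*I**2 - 55) = 1/(-55 + 2*I**2))
(s(96) - 42161)*(496 + 4396) = (1/(-55 + 2*96**2) - 42161)*(496 + 4396) = (1/(-55 + 2*9216) - 42161)*4892 = (1/(-55 + 18432) - 42161)*4892 = (1/18377 - 42161)*4892 = -774792696/18377*4892 = -3790285868832/18377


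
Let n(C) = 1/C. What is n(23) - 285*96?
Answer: -629279/23 ≈ -27360.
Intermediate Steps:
n(23) - 285*96 = 1/23 - 285*96 = 1/23 - 27360 = -629279/23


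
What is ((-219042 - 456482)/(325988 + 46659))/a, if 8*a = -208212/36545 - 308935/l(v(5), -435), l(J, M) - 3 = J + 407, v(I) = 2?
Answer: 81368433015680/4239162556826593 ≈ 0.019194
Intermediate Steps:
l(J, M) = 410 + J (l(J, M) = 3 + (J + 407) = 3 + (407 + J) = 410 + J)
a = -11375812919/120452320 (a = (-208212/36545 - 308935/(410 + 2))/8 = (-208212*1/36545 - 308935/412)/8 = (-208212/36545 - 308935*1/412)/8 = (-208212/36545 - 308935/412)/8 = (1/8)*(-11375812919/15056540) = -11375812919/120452320 ≈ -94.443)
((-219042 - 456482)/(325988 + 46659))/a = ((-219042 - 456482)/(325988 + 46659))/(-11375812919/120452320) = -675524/372647*(-120452320/11375812919) = 81368433015680/4239162556826593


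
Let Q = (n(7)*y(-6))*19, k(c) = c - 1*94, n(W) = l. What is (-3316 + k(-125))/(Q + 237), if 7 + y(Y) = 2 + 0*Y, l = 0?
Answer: -3535/237 ≈ -14.916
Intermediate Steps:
n(W) = 0
y(Y) = -5 (y(Y) = -7 + (2 + 0*Y) = -7 + (2 + 0) = -7 + 2 = -5)
k(c) = -94 + c (k(c) = c - 94 = -94 + c)
Q = 0 (Q = (0*(-5))*19 = 0*19 = 0)
(-3316 + k(-125))/(Q + 237) = (-3316 + (-94 - 125))/(0 + 237) = (-3316 - 219)/237 = -3535*1/237 = -3535/237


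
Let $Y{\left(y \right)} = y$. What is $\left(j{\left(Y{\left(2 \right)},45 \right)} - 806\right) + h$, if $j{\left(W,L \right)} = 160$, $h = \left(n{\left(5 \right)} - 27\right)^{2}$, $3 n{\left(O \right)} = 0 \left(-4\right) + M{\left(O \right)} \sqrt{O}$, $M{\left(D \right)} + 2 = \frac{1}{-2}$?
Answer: $\frac{3113}{36} + 45 \sqrt{5} \approx 187.1$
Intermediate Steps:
$M{\left(D \right)} = - \frac{5}{2}$ ($M{\left(D \right)} = -2 + \frac{1}{-2} = -2 - \frac{1}{2} = - \frac{5}{2}$)
$n{\left(O \right)} = - \frac{5 \sqrt{O}}{6}$ ($n{\left(O \right)} = \frac{0 \left(-4\right) - \frac{5 \sqrt{O}}{2}}{3} = \frac{0 - \frac{5 \sqrt{O}}{2}}{3} = \frac{\left(- \frac{5}{2}\right) \sqrt{O}}{3} = - \frac{5 \sqrt{O}}{6}$)
$h = \left(-27 - \frac{5 \sqrt{5}}{6}\right)^{2}$ ($h = \left(- \frac{5 \sqrt{5}}{6} - 27\right)^{2} = \left(-27 - \frac{5 \sqrt{5}}{6}\right)^{2} \approx 833.1$)
$\left(j{\left(Y{\left(2 \right)},45 \right)} - 806\right) + h = \left(160 - 806\right) + \left(\frac{26369}{36} + 45 \sqrt{5}\right) = -646 + \left(\frac{26369}{36} + 45 \sqrt{5}\right) = \frac{3113}{36} + 45 \sqrt{5}$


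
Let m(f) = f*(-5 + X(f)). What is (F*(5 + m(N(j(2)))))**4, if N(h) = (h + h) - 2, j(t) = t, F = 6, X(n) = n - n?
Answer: 810000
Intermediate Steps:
X(n) = 0
N(h) = -2 + 2*h (N(h) = 2*h - 2 = -2 + 2*h)
m(f) = -5*f (m(f) = f*(-5 + 0) = f*(-5) = -5*f)
(F*(5 + m(N(j(2)))))**4 = (6*(5 - 5*(-2 + 2*2)))**4 = (6*(5 - 5*(-2 + 4)))**4 = (6*(5 - 5*2))**4 = (6*(5 - 10))**4 = (6*(-5))**4 = (-30)**4 = 810000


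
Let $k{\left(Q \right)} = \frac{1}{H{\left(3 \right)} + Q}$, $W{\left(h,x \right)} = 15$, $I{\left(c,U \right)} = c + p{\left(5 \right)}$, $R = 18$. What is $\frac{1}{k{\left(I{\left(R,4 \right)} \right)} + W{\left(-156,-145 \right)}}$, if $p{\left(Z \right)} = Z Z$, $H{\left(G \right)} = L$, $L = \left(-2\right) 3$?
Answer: $\frac{37}{556} \approx 0.066547$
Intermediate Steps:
$L = -6$
$H{\left(G \right)} = -6$
$p{\left(Z \right)} = Z^{2}$
$I{\left(c,U \right)} = 25 + c$ ($I{\left(c,U \right)} = c + 5^{2} = c + 25 = 25 + c$)
$k{\left(Q \right)} = \frac{1}{-6 + Q}$
$\frac{1}{k{\left(I{\left(R,4 \right)} \right)} + W{\left(-156,-145 \right)}} = \frac{1}{\frac{1}{-6 + \left(25 + 18\right)} + 15} = \frac{1}{\frac{1}{-6 + 43} + 15} = \frac{1}{\frac{1}{37} + 15} = \frac{1}{\frac{556}{37}} = \frac{37}{556}$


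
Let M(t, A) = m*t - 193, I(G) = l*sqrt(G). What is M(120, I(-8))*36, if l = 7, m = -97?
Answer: -425988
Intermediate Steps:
I(G) = 7*sqrt(G)
M(t, A) = -193 - 97*t (M(t, A) = -97*t - 193 = -193 - 97*t)
M(120, I(-8))*36 = (-193 - 97*120)*36 = (-193 - 11640)*36 = -11833*36 = -425988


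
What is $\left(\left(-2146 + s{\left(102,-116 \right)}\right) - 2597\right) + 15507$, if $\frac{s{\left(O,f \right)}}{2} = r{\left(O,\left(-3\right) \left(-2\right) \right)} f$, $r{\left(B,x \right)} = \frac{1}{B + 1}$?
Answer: $\frac{1108460}{103} \approx 10762.0$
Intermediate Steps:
$r{\left(B,x \right)} = \frac{1}{1 + B}$
$s{\left(O,f \right)} = \frac{2 f}{1 + O}$ ($s{\left(O,f \right)} = 2 \frac{f}{1 + O} = \frac{2 f}{1 + O}$)
$\left(\left(-2146 + s{\left(102,-116 \right)}\right) - 2597\right) + 15507 = \left(\left(-2146 + 2 \left(-116\right) \frac{1}{1 + 102}\right) - 2597\right) + 15507 = \left(\left(-2146 + 2 \left(-116\right) \frac{1}{103}\right) - 2597\right) + 15507 = \left(\left(-2146 - \frac{232}{103}\right) - 2597\right) + 15507 = \left(- \frac{221270}{103} - 2597\right) + 15507 = - \frac{488761}{103} + 15507 = \frac{1108460}{103}$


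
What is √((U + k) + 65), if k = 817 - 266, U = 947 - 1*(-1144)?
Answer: √2707 ≈ 52.029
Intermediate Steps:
U = 2091 (U = 947 + 1144 = 2091)
k = 551
√((U + k) + 65) = √((2091 + 551) + 65) = √(2642 + 65) = √2707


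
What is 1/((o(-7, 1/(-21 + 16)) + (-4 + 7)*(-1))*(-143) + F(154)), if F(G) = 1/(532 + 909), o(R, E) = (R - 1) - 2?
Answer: 1441/2678820 ≈ 0.00053792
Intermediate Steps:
o(R, E) = -3 + R (o(R, E) = (-1 + R) - 2 = -3 + R)
F(G) = 1/1441
1/((o(-7, 1/(-21 + 16)) + (-4 + 7)*(-1))*(-143) + F(154)) = 1/(((-3 - 7) + (-4 + 7)*(-1))*(-143) + 1/1441) = 1/((-10 + 3*(-1))*(-143) + 1/1441) = 1/((-10 - 3)*(-143) + 1/1441) = 1/(-13*(-143) + 1/1441) = 1/(1859 + 1/1441) = 1/(2678820/1441) = 1441/2678820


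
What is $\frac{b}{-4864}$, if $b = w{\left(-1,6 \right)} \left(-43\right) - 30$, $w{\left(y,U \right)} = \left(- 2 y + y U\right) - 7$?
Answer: $- \frac{443}{4864} \approx -0.091077$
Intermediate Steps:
$w{\left(y,U \right)} = -7 - 2 y + U y$ ($w{\left(y,U \right)} = \left(- 2 y + U y\right) - 7 = -7 - 2 y + U y$)
$b = 443$ ($b = \left(-7 - -2 + 6 \left(-1\right)\right) \left(-43\right) - 30 = \left(-7 + 2 - 6\right) \left(-43\right) - 30 = \left(-11\right) \left(-43\right) - 30 = 473 - 30 = 443$)
$\frac{b}{-4864} = \frac{443}{-4864} = 443 \left(- \frac{1}{4864}\right) = - \frac{443}{4864}$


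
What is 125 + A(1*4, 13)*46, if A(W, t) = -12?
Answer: -427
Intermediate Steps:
125 + A(1*4, 13)*46 = 125 - 12*46 = 125 - 552 = -427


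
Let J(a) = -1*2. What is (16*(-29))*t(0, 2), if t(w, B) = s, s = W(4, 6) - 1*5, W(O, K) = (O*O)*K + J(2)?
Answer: -41296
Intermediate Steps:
J(a) = -2
W(O, K) = -2 + K*O² (W(O, K) = (O*O)*K - 2 = O²*K - 2 = K*O² - 2 = -2 + K*O²)
s = 89 (s = (-2 + 6*4²) - 1*5 = (-2 + 6*16) - 5 = (-2 + 96) - 5 = 94 - 5 = 89)
t(w, B) = 89
(16*(-29))*t(0, 2) = (16*(-29))*89 = -464*89 = -41296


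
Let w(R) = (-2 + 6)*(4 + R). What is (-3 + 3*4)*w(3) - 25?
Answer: 227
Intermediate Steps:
w(R) = 16 + 4*R (w(R) = 4*(4 + R) = 16 + 4*R)
(-3 + 3*4)*w(3) - 25 = (-3 + 3*4)*(16 + 4*3) - 25 = (-3 + 12)*(16 + 12) - 25 = 9*28 - 25 = 252 - 25 = 227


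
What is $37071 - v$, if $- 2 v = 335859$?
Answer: $\frac{410001}{2} \approx 2.05 \cdot 10^{5}$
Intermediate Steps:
$v = - \frac{335859}{2}$ ($v = \left(- \frac{1}{2}\right) 335859 = - \frac{335859}{2} \approx -1.6793 \cdot 10^{5}$)
$37071 - v = 37071 - - \frac{335859}{2} = 37071 + \frac{335859}{2} = \frac{410001}{2}$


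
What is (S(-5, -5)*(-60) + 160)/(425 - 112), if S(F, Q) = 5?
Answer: -140/313 ≈ -0.44728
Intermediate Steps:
(S(-5, -5)*(-60) + 160)/(425 - 112) = (5*(-60) + 160)/(425 - 112) = (-300 + 160)/313 = -140*1/313 = -140/313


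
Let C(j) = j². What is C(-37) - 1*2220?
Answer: -851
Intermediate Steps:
C(-37) - 1*2220 = (-37)² - 1*2220 = 1369 - 2220 = -851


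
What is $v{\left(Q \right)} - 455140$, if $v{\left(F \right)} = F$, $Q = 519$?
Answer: $-454621$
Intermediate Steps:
$v{\left(Q \right)} - 455140 = 519 - 455140 = -454621$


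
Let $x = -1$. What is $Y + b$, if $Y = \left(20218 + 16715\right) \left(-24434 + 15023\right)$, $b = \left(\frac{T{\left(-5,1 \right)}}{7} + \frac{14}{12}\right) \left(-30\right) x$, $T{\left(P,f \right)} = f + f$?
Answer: $- \frac{2433034936}{7} \approx -3.4758 \cdot 10^{8}$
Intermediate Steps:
$T{\left(P,f \right)} = 2 f$
$b = \frac{305}{7}$ ($b = \left(\frac{2 \cdot 1}{7} + \frac{14}{12}\right) \left(-30\right) \left(-1\right) = \left(2 \cdot \frac{1}{7} + 14 \cdot \frac{1}{12}\right) \left(-30\right) \left(-1\right) = \left(\frac{2}{7} + \frac{7}{6}\right) \left(-30\right) \left(-1\right) = \frac{61}{42} \left(-30\right) \left(-1\right) = \left(- \frac{305}{7}\right) \left(-1\right) = \frac{305}{7} \approx 43.571$)
$Y = -347576463$ ($Y = 36933 \left(-9411\right) = -347576463$)
$Y + b = -347576463 + \frac{305}{7} = - \frac{2433034936}{7}$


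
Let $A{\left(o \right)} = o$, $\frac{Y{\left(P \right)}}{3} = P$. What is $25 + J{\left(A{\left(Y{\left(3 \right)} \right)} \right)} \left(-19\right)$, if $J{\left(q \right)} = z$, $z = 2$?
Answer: $-13$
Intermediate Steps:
$Y{\left(P \right)} = 3 P$
$J{\left(q \right)} = 2$
$25 + J{\left(A{\left(Y{\left(3 \right)} \right)} \right)} \left(-19\right) = 25 + 2 \left(-19\right) = 25 - 38 = -13$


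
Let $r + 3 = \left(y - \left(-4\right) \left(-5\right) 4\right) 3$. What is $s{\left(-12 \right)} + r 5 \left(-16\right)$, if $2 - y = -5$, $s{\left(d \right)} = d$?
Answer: $17748$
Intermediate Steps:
$y = 7$ ($y = 2 - -5 = 2 + 5 = 7$)
$r = -222$ ($r = -3 + \left(7 - \left(-4\right) \left(-5\right) 4\right) 3 = -3 + \left(7 - 20 \cdot 4\right) 3 = -3 + \left(7 - 80\right) 3 = -3 - 219 = -222$)
$s{\left(-12 \right)} + r 5 \left(-16\right) = -12 - 222 \cdot 5 \left(-16\right) = -12 - -17760 = -12 + 17760 = 17748$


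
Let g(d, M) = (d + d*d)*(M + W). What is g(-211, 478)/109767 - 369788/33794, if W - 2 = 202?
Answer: 23348680002/88320619 ≈ 264.36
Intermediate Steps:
W = 204 (W = 2 + 202 = 204)
g(d, M) = (204 + M)*(d + d**2) (g(d, M) = (d + d*d)*(M + 204) = (d + d**2)*(204 + M) = (204 + M)*(d + d**2))
g(-211, 478)/109767 - 369788/33794 = -211*(204 + 478 + 204*(-211) + 478*(-211))/109767 - 369788/33794 = -211*(204 + 478 - 43044 - 100858)*(1/109767) - 369788*1/33794 = -211*(-143220)*(1/109767) - 184894/16897 = 30219420*(1/109767) - 184894/16897 = 1439020/5227 - 184894/16897 = 23348680002/88320619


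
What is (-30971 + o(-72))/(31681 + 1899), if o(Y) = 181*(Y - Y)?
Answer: -30971/33580 ≈ -0.92231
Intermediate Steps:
o(Y) = 0 (o(Y) = 181*0 = 0)
(-30971 + o(-72))/(31681 + 1899) = (-30971 + 0)/(31681 + 1899) = -30971/33580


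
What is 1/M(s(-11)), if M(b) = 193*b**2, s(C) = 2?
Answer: 1/772 ≈ 0.0012953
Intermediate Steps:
1/M(s(-11)) = 1/(193*2**2) = 1/(193*4) = 1/772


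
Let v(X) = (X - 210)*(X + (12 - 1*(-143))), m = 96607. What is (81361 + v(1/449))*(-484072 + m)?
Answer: -3812780254077405/201601 ≈ -1.8913e+10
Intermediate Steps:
v(X) = (-210 + X)*(155 + X) (v(X) = (-210 + X)*(X + (12 + 143)) = (-210 + X)*(X + 155) = (-210 + X)*(155 + X))
(81361 + v(1/449))*(-484072 + m) = (81361 + (-32550 + (1/449)**2 - 55/449))*(-484072 + 96607) = (81361 + (-32550 + (1/449)**2 - 55*1/449))*(-387465) = (81361 + (-32550 + 1/201601 - 55/449))*(-387465) = (81361 - 6562137244/201601)*(-387465) = (9840321717/201601)*(-387465) = -3812780254077405/201601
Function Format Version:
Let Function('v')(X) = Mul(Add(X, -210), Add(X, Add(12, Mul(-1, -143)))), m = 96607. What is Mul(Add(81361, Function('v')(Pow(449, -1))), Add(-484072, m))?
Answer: Rational(-3812780254077405, 201601) ≈ -1.8913e+10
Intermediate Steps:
Function('v')(X) = Mul(Add(-210, X), Add(155, X)) (Function('v')(X) = Mul(Add(-210, X), Add(X, Add(12, 143))) = Mul(Add(-210, X), Add(X, 155)) = Mul(Add(-210, X), Add(155, X)))
Mul(Add(81361, Function('v')(Pow(449, -1))), Add(-484072, m)) = Mul(Add(81361, Add(-32550, Pow(Pow(449, -1), 2), Mul(-55, Pow(449, -1)))), Add(-484072, 96607)) = Mul(Add(81361, Add(-32550, Pow(Rational(1, 449), 2), Mul(-55, Rational(1, 449)))), -387465) = Mul(Add(81361, Add(-32550, Rational(1, 201601), Rational(-55, 449))), -387465) = Mul(Add(81361, Rational(-6562137244, 201601)), -387465) = Mul(Rational(9840321717, 201601), -387465) = Rational(-3812780254077405, 201601)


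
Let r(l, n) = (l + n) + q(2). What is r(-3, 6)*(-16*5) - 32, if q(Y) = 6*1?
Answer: -752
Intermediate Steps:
q(Y) = 6
r(l, n) = 6 + l + n (r(l, n) = (l + n) + 6 = 6 + l + n)
r(-3, 6)*(-16*5) - 32 = (6 - 3 + 6)*(-16*5) - 32 = 9*(-80) - 32 = -720 - 32 = -752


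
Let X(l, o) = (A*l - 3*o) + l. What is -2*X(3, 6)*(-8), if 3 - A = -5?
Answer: 144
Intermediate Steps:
A = 8 (A = 3 - 1*(-5) = 3 + 5 = 8)
X(l, o) = -3*o + 9*l (X(l, o) = (8*l - 3*o) + l = (-3*o + 8*l) + l = -3*o + 9*l)
-2*X(3, 6)*(-8) = -2*(-3*6 + 9*3)*(-8) = -2*(-18 + 27)*(-8) = -2*9*(-8) = -18*(-8) = 144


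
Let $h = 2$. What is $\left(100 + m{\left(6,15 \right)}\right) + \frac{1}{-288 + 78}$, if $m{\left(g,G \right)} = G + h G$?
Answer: $\frac{30449}{210} \approx 145.0$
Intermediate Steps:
$m{\left(g,G \right)} = 3 G$ ($m{\left(g,G \right)} = G + 2 G = 3 G$)
$\left(100 + m{\left(6,15 \right)}\right) + \frac{1}{-288 + 78} = \left(100 + 3 \cdot 15\right) + \frac{1}{-288 + 78} = \left(100 + 45\right) + \frac{1}{-210} = 145 - \frac{1}{210} = \frac{30449}{210}$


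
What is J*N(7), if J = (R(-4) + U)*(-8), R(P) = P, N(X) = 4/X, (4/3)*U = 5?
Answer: 8/7 ≈ 1.1429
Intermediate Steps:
U = 15/4 (U = (¾)*5 = 15/4 ≈ 3.7500)
J = 2 (J = (-4 + 15/4)*(-8) = -¼*(-8) = 2)
J*N(7) = 2*(4/7) = 8/7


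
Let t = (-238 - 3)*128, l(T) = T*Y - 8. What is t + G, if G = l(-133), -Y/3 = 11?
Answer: -26467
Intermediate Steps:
Y = -33 (Y = -3*11 = -33)
l(T) = -8 - 33*T (l(T) = T*(-33) - 8 = -33*T - 8 = -8 - 33*T)
t = -30848 (t = -241*128 = -30848)
G = 4381 (G = -8 - 33*(-133) = -8 + 4389 = 4381)
t + G = -30848 + 4381 = -26467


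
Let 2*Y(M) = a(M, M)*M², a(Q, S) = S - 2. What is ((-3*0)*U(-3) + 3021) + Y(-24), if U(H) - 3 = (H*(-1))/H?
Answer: -4467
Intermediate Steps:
a(Q, S) = -2 + S
U(H) = 2 (U(H) = 3 + (H*(-1))/H = 3 + (-H)/H = 3 - 1 = 2)
Y(M) = M²*(-2 + M)/2 (Y(M) = ((-2 + M)*M²)/2 = (M²*(-2 + M))/2 = M²*(-2 + M)/2)
((-3*0)*U(-3) + 3021) + Y(-24) = (-3*0*2 + 3021) + (½)*(-24)²*(-2 - 24) = (0*2 + 3021) + (½)*576*(-26) = (0 + 3021) - 7488 = 3021 - 7488 = -4467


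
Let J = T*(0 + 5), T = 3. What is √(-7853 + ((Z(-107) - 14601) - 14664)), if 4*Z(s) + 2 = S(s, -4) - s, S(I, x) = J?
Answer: 4*I*√2318 ≈ 192.58*I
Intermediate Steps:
J = 15 (J = 3*(0 + 5) = 3*5 = 15)
S(I, x) = 15
Z(s) = 13/4 - s/4 (Z(s) = -½ + (15 - s)/4 = -½ + (15/4 - s/4) = 13/4 - s/4)
√(-7853 + ((Z(-107) - 14601) - 14664)) = √(-7853 + (((13/4 - ¼*(-107)) - 14601) - 14664)) = √(-7853 + (((13/4 + 107/4) - 14601) - 14664)) = √(-7853 + ((30 - 14601) - 14664)) = √(-7853 + (-14571 - 14664)) = √(-7853 - 29235) = √(-37088) = 4*I*√2318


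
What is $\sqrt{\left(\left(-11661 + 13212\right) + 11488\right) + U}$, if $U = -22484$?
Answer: $i \sqrt{9445} \approx 97.185 i$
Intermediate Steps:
$\sqrt{\left(\left(-11661 + 13212\right) + 11488\right) + U} = \sqrt{\left(\left(-11661 + 13212\right) + 11488\right) - 22484} = \sqrt{\left(1551 + 11488\right) - 22484} = \sqrt{13039 - 22484} = \sqrt{-9445} = i \sqrt{9445}$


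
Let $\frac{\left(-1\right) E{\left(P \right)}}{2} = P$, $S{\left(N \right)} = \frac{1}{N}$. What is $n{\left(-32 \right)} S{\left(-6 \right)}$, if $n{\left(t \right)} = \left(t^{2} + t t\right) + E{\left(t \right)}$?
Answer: $-352$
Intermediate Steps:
$E{\left(P \right)} = - 2 P$
$n{\left(t \right)} = - 2 t + 2 t^{2}$ ($n{\left(t \right)} = \left(t^{2} + t t\right) - 2 t = \left(t^{2} + t^{2}\right) - 2 t = 2 t^{2} - 2 t = - 2 t + 2 t^{2}$)
$n{\left(-32 \right)} S{\left(-6 \right)} = \frac{2 \left(-32\right) \left(-1 - 32\right)}{-6} = 2 \left(-32\right) \left(-33\right) \left(- \frac{1}{6}\right) = 2112 \left(- \frac{1}{6}\right) = -352$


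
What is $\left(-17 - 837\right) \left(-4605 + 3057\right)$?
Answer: $1321992$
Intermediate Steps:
$\left(-17 - 837\right) \left(-4605 + 3057\right) = \left(-854\right) \left(-1548\right) = 1321992$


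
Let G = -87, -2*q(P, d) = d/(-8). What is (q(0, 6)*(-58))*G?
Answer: 7569/4 ≈ 1892.3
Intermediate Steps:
q(P, d) = d/16 (q(P, d) = -d/(2*(-8)) = -d*(-1)/(2*8) = -(-1)*d/16 = d/16)
(q(0, 6)*(-58))*G = (((1/16)*6)*(-58))*(-87) = ((3/8)*(-58))*(-87) = -87/4*(-87) = 7569/4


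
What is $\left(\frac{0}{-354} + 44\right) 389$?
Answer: $17116$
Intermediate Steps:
$\left(\frac{0}{-354} + 44\right) 389 = \left(0 \left(- \frac{1}{354}\right) + 44\right) 389 = \left(0 + 44\right) 389 = 44 \cdot 389 = 17116$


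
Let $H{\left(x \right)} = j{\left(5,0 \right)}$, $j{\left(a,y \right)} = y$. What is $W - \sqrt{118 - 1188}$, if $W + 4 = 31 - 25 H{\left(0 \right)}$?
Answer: $27 - i \sqrt{1070} \approx 27.0 - 32.711 i$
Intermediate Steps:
$H{\left(x \right)} = 0$
$W = 27$ ($W = -4 + \left(31 - 0\right) = -4 + \left(31 + 0\right) = -4 + 31 = 27$)
$W - \sqrt{118 - 1188} = 27 - \sqrt{118 - 1188} = 27 - \sqrt{-1070} = 27 - i \sqrt{1070}$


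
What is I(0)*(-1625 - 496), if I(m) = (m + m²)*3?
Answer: 0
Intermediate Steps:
I(m) = 3*m + 3*m²
I(0)*(-1625 - 496) = (3*0*(1 + 0))*(-1625 - 496) = (3*0*1)*(-2121) = 0*(-2121) = 0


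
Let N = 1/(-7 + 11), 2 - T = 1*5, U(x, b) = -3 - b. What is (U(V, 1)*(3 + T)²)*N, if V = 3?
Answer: 0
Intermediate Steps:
T = -3 (T = 2 - 5 = -3)
N = ¼ (N = 1/4 = ¼ ≈ 0.25000)
(U(V, 1)*(3 + T)²)*N = ((-3 - 1*1)*(3 - 3)²)*(¼) = ((-3 - 1)*0²)*(¼) = -4*0*(¼) = 0*(¼) = 0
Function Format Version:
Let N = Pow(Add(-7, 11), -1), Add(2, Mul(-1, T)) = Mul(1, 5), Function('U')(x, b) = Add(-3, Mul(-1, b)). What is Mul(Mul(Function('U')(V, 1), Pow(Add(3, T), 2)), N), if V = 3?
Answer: 0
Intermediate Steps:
T = -3 (T = Add(2, Mul(-1, Mul(1, 5))) = Add(2, Mul(-1, 5)) = Add(2, -5) = -3)
N = Rational(1, 4) (N = Pow(4, -1) = Rational(1, 4) ≈ 0.25000)
Mul(Mul(Function('U')(V, 1), Pow(Add(3, T), 2)), N) = Mul(Mul(Add(-3, Mul(-1, 1)), Pow(Add(3, -3), 2)), Rational(1, 4)) = Mul(Mul(Add(-3, -1), Pow(0, 2)), Rational(1, 4)) = Mul(Mul(-4, 0), Rational(1, 4)) = Mul(0, Rational(1, 4)) = 0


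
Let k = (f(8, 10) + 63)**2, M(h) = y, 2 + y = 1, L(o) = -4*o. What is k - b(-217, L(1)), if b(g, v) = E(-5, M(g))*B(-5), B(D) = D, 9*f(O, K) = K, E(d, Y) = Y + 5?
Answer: 334549/81 ≈ 4130.2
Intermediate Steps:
y = -1 (y = -2 + 1 = -1)
M(h) = -1
E(d, Y) = 5 + Y
f(O, K) = K/9
k = 332929/81 (k = ((1/9)*10 + 63)**2 = (10/9 + 63)**2 = (577/9)**2 = 332929/81 ≈ 4110.2)
b(g, v) = -20 (b(g, v) = (5 - 1)*(-5) = 4*(-5) = -20)
k - b(-217, L(1)) = 332929/81 - 1*(-20) = 332929/81 + 20 = 334549/81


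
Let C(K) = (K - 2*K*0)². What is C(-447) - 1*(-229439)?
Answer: 429248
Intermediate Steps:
C(K) = K² (C(K) = (K + 0)² = K²)
C(-447) - 1*(-229439) = (-447)² - 1*(-229439) = 199809 + 229439 = 429248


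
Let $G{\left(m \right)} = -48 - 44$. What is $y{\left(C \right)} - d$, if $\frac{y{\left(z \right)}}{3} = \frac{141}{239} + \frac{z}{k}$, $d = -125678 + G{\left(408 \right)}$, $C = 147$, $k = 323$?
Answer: $\frac{9709308718}{77197} \approx 1.2577 \cdot 10^{5}$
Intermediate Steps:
$G{\left(m \right)} = -92$
$d = -125770$ ($d = -125678 - 92 = -125770$)
$y{\left(z \right)} = \frac{423}{239} + \frac{3 z}{323}$ ($y{\left(z \right)} = 3 \left(\frac{141}{239} + \frac{z}{323}\right) = \frac{423}{239} + \frac{3 z}{323}$)
$y{\left(C \right)} - d = \left(\frac{423}{239} + \frac{3}{323} \cdot 147\right) - -125770 = \left(\frac{423}{239} + \frac{441}{323}\right) + 125770 = \frac{242028}{77197} + 125770 = \frac{9709308718}{77197}$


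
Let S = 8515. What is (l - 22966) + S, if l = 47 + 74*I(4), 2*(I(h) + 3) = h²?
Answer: -14034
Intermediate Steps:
I(h) = -3 + h²/2
l = 417 (l = 47 + 74*(-3 + (½)*4²) = 47 + 74*(-3 + (½)*16) = 47 + 74*(-3 + 8) = 47 + 74*5 = 47 + 370 = 417)
(l - 22966) + S = (417 - 22966) + 8515 = -22549 + 8515 = -14034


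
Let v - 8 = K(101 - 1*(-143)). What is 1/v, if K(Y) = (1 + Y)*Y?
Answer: 1/59788 ≈ 1.6726e-5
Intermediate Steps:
K(Y) = Y*(1 + Y)
v = 59788 (v = 8 + (101 - 1*(-143))*(1 + (101 - 1*(-143))) = 8 + (101 + 143)*(1 + (101 + 143)) = 8 + 244*(1 + 244) = 8 + 244*245 = 8 + 59780 = 59788)
1/v = 1/59788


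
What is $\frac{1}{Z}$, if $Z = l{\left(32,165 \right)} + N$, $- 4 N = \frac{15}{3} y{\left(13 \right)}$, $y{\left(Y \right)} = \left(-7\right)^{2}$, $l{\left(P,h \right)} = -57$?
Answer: $- \frac{4}{473} \approx -0.0084567$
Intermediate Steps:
$y{\left(Y \right)} = 49$
$N = - \frac{245}{4}$ ($N = - \frac{\frac{15}{3} \cdot 49}{4} = - \frac{15 \cdot \frac{1}{3} \cdot 49}{4} = - \frac{5 \cdot 49}{4} = \left(- \frac{1}{4}\right) 245 = - \frac{245}{4} \approx -61.25$)
$Z = - \frac{473}{4}$ ($Z = -57 - \frac{245}{4} = - \frac{473}{4} \approx -118.25$)
$\frac{1}{Z} = \frac{1}{- \frac{473}{4}} = - \frac{4}{473}$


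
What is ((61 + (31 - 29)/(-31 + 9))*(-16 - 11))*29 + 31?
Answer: -524269/11 ≈ -47661.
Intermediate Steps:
((61 + (31 - 29)/(-31 + 9))*(-16 - 11))*29 + 31 = ((61 + 2/(-22))*(-27))*29 + 31 = ((61 + 2*(-1/22))*(-27))*29 + 31 = ((61 - 1/11)*(-27))*29 + 31 = ((670/11)*(-27))*29 + 31 = -18090/11*29 + 31 = -524610/11 + 31 = -524269/11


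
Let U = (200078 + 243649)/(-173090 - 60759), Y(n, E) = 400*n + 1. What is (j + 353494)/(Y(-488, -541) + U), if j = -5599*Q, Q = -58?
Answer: -79302405182/22823767339 ≈ -3.4746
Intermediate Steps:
Y(n, E) = 1 + 400*n
U = -443727/233849 (U = 443727/(-233849) = 443727*(-1/233849) = -443727/233849 ≈ -1.8975)
j = 324742 (j = -5599*(-58) = 324742)
(j + 353494)/(Y(-488, -541) + U) = (324742 + 353494)/((1 + 400*(-488)) - 443727/233849) = 678236/((1 - 195200) - 443727/233849) = 678236/(-195199 - 443727/233849) = 678236/(-45647534678/233849) = 678236*(-233849/45647534678) = -79302405182/22823767339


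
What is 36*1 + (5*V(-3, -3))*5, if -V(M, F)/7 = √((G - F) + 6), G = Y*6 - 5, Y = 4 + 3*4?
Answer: -1714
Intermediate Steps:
Y = 16 (Y = 4 + 12 = 16)
G = 91 (G = 16*6 - 5 = 96 - 5 = 91)
V(M, F) = -7*√(97 - F) (V(M, F) = -7*√((91 - F) + 6) = -7*√(97 - F))
36*1 + (5*V(-3, -3))*5 = 36*1 + (5*(-7*√(97 - 1*(-3))))*5 = 36 + (5*(-7*√(97 + 3)))*5 = 36 + (5*(-7*√100))*5 = 36 + (5*(-7*10))*5 = 36 + (5*(-70))*5 = 36 - 350*5 = 36 - 1750 = -1714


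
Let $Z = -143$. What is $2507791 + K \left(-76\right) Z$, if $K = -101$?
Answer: $1410123$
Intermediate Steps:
$2507791 + K \left(-76\right) Z = 2507791 + \left(-101\right) \left(-76\right) \left(-143\right) = 2507791 + 7676 \left(-143\right) = 2507791 - 1097668 = 1410123$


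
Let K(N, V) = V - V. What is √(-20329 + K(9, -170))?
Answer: I*√20329 ≈ 142.58*I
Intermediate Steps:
K(N, V) = 0
√(-20329 + K(9, -170)) = √(-20329 + 0) = √(-20329) = I*√20329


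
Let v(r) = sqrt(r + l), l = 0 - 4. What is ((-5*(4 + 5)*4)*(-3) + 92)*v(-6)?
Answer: 632*I*sqrt(10) ≈ 1998.6*I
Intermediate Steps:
l = -4
v(r) = sqrt(-4 + r) (v(r) = sqrt(r - 4) = sqrt(-4 + r))
((-5*(4 + 5)*4)*(-3) + 92)*v(-6) = ((-5*(4 + 5)*4)*(-3) + 92)*sqrt(-4 - 6) = ((-5*9*4)*(-3) + 92)*sqrt(-10) = (-45*4*(-3) + 92)*(I*sqrt(10)) = (-180*(-3) + 92)*(I*sqrt(10)) = (540 + 92)*(I*sqrt(10)) = 632*(I*sqrt(10)) = 632*I*sqrt(10)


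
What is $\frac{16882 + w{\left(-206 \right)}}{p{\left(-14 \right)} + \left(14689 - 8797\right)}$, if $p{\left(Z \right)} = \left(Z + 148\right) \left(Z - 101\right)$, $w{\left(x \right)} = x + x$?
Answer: $- \frac{8235}{4759} \approx -1.7304$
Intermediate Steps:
$w{\left(x \right)} = 2 x$
$p{\left(Z \right)} = \left(-101 + Z\right) \left(148 + Z\right)$ ($p{\left(Z \right)} = \left(148 + Z\right) \left(-101 + Z\right) = \left(-101 + Z\right) \left(148 + Z\right)$)
$\frac{16882 + w{\left(-206 \right)}}{p{\left(-14 \right)} + \left(14689 - 8797\right)} = \frac{16882 + 2 \left(-206\right)}{\left(-14948 + \left(-14\right)^{2} + 47 \left(-14\right)\right) + \left(14689 - 8797\right)} = \frac{16882 - 412}{\left(-14948 + 196 - 658\right) + \left(14689 - 8797\right)} = \frac{16470}{-15410 + 5892} = \frac{16470}{-9518} = 16470 \left(- \frac{1}{9518}\right) = - \frac{8235}{4759}$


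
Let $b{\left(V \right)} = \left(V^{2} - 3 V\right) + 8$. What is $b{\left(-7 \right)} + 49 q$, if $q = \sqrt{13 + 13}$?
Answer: $78 + 49 \sqrt{26} \approx 327.85$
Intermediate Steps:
$b{\left(V \right)} = 8 + V^{2} - 3 V$
$q = \sqrt{26} \approx 5.099$
$b{\left(-7 \right)} + 49 q = \left(8 + \left(-7\right)^{2} - -21\right) + 49 \sqrt{26} = \left(8 + 49 + 21\right) + 49 \sqrt{26} = 78 + 49 \sqrt{26}$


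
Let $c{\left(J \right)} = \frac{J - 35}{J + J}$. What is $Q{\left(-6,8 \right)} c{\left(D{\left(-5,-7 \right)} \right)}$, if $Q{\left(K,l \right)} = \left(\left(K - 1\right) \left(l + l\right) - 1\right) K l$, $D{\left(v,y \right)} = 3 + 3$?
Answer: $-13108$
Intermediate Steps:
$D{\left(v,y \right)} = 6$
$c{\left(J \right)} = \frac{-35 + J}{2 J}$
$Q{\left(K,l \right)} = K l \left(-1 + 2 l \left(-1 + K\right)\right)$ ($Q{\left(K,l \right)} = \left(\left(-1 + K\right) 2 l - 1\right) K l = \left(2 l \left(-1 + K\right) - 1\right) K l = \left(-1 + 2 l \left(-1 + K\right)\right) K l = K l \left(-1 + 2 l \left(-1 + K\right)\right)$)
$Q{\left(-6,8 \right)} c{\left(D{\left(-5,-7 \right)} \right)} = \left(-6\right) 8 \left(-1 - 16 + 2 \left(-6\right) 8\right) \frac{-35 + 6}{2 \cdot 6} = \left(-6\right) 8 \left(-1 - 16 - 96\right) \frac{1}{2} \cdot \frac{1}{6} \left(-29\right) = \left(-6\right) 8 \left(-113\right) \left(- \frac{29}{12}\right) = 5424 \left(- \frac{29}{12}\right) = -13108$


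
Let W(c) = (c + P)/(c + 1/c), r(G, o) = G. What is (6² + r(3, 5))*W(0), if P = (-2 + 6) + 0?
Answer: 0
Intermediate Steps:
P = 4 (P = 4 + 0 = 4)
W(c) = (4 + c)/(c + 1/c) (W(c) = (c + 4)/(c + 1/c) = (4 + c)/(c + 1/c))
(6² + r(3, 5))*W(0) = (6² + 3)*(0*(4 + 0)/(1 + 0²)) = (36 + 3)*(0*4/(1 + 0)) = 39*(0*4/1) = 39*(0*1*4) = 39*0 = 0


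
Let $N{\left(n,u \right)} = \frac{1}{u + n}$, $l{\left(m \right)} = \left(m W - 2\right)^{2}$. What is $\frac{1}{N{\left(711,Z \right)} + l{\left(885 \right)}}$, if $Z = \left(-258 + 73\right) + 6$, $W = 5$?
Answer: $\frac{532}{10407478229} \approx 5.1117 \cdot 10^{-8}$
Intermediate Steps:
$Z = -179$ ($Z = -185 + 6 = -179$)
$l{\left(m \right)} = \left(-2 + 5 m\right)^{2}$ ($l{\left(m \right)} = \left(m 5 - 2\right)^{2} = \left(5 m - 2\right)^{2} = \left(-2 + 5 m\right)^{2}$)
$N{\left(n,u \right)} = \frac{1}{n + u}$
$\frac{1}{N{\left(711,Z \right)} + l{\left(885 \right)}} = \frac{1}{\frac{1}{711 - 179} + \left(-2 + 5 \cdot 885\right)^{2}} = \frac{1}{\frac{1}{532} + \left(-2 + 4425\right)^{2}} = \frac{1}{\frac{1}{532} + 4423^{2}} = \frac{1}{\frac{1}{532} + 19562929} = \frac{1}{\frac{10407478229}{532}} = \frac{532}{10407478229}$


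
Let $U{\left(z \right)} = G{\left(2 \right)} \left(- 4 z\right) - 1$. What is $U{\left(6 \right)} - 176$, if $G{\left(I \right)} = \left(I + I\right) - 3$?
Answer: $-201$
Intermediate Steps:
$G{\left(I \right)} = -3 + 2 I$ ($G{\left(I \right)} = 2 I - 3 = -3 + 2 I$)
$U{\left(z \right)} = -1 - 4 z$ ($U{\left(z \right)} = \left(-3 + 2 \cdot 2\right) \left(- 4 z\right) - 1 = \left(-3 + 4\right) \left(- 4 z\right) - 1 = 1 \left(- 4 z\right) - 1 = - 4 z - 1 = -1 - 4 z$)
$U{\left(6 \right)} - 176 = \left(-1 - 24\right) - 176 = -25 - 176 = -201$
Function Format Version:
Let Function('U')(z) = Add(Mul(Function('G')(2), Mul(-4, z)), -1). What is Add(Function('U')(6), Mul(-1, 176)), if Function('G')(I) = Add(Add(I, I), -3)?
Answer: -201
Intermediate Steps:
Function('G')(I) = Add(-3, Mul(2, I)) (Function('G')(I) = Add(Mul(2, I), -3) = Add(-3, Mul(2, I)))
Function('U')(z) = Add(-1, Mul(-4, z)) (Function('U')(z) = Add(Mul(Add(-3, Mul(2, 2)), Mul(-4, z)), -1) = Add(Mul(Add(-3, 4), Mul(-4, z)), -1) = Add(Mul(1, Mul(-4, z)), -1) = Add(Mul(-4, z), -1) = Add(-1, Mul(-4, z)))
Add(Function('U')(6), Mul(-1, 176)) = Add(Add(-1, Mul(-4, 6)), Mul(-1, 176)) = Add(Add(-1, -24), -176) = Add(-25, -176) = -201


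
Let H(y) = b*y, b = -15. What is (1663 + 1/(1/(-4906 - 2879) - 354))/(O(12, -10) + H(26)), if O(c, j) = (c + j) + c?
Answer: -1145759737/259053754 ≈ -4.4229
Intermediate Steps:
H(y) = -15*y
O(c, j) = j + 2*c
(1663 + 1/(1/(-4906 - 2879) - 354))/(O(12, -10) + H(26)) = (1663 + 1/(1/(-4906 - 2879) - 354))/((-10 + 2*12) - 15*26) = (1663 + 1/(1/(-7785) - 354))/((-10 + 24) - 390) = (1663 + 1/(-1/7785 - 354))/(14 - 390) = (1663 + 1/(-2755891/7785))/(-376) = (1663 - 7785/2755891)*(-1/376) = (4583038948/2755891)*(-1/376) = -1145759737/259053754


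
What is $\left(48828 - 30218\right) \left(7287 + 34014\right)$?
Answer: $768611610$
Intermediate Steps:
$\left(48828 - 30218\right) \left(7287 + 34014\right) = 18610 \cdot 41301 = 768611610$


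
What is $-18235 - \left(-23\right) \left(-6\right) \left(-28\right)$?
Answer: $-14371$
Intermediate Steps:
$-18235 - \left(-23\right) \left(-6\right) \left(-28\right) = -18235 - 138 \left(-28\right) = -18235 - -3864 = -18235 + 3864 = -14371$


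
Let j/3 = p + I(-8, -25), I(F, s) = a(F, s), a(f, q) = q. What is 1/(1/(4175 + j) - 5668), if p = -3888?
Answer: -7564/42872753 ≈ -0.00017643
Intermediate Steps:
I(F, s) = s
j = -11739 (j = 3*(-3888 - 25) = 3*(-3913) = -11739)
1/(1/(4175 + j) - 5668) = 1/(1/(4175 - 11739) - 5668) = 1/(1/(-7564) - 5668) = 1/(-1/7564 - 5668) = 1/(-42872753/7564) = -7564/42872753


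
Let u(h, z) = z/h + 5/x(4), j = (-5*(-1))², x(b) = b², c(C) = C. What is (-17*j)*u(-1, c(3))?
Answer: 18275/16 ≈ 1142.2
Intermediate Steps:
j = 25 (j = 5² = 25)
u(h, z) = 5/16 + z/h (u(h, z) = z/h + 5/(4²) = z/h + 5/16 = 5/16 + z/h)
(-17*j)*u(-1, c(3)) = (-17*25)*(5/16 + 3/(-1)) = -425*(5/16 + 3*(-1)) = -425*(5/16 - 3) = -425*(-43/16) = 18275/16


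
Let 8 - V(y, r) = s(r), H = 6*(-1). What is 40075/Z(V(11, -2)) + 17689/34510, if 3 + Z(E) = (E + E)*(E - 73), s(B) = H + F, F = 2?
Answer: -193862641/7232310 ≈ -26.805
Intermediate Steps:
H = -6
s(B) = -4 (s(B) = -6 + 2 = -4)
V(y, r) = 12 (V(y, r) = 8 - 1*(-4) = 8 + 4 = 12)
Z(E) = -3 + 2*E*(-73 + E) (Z(E) = -3 + (E + E)*(E - 73) = -3 + (2*E)*(-73 + E) = -3 + 2*E*(-73 + E))
40075/Z(V(11, -2)) + 17689/34510 = 40075/(-3 - 146*12 + 2*12²) + 17689/34510 = 40075/(-3 - 1752 + 2*144) + 17689*(1/34510) = 40075/(-3 - 1752 + 288) + 2527/4930 = 40075/(-1467) + 2527/4930 = 40075*(-1/1467) + 2527/4930 = -40075/1467 + 2527/4930 = -193862641/7232310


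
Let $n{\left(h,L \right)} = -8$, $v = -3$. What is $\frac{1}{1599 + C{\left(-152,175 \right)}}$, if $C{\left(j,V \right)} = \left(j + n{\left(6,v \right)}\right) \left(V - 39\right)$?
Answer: $- \frac{1}{20161} \approx -4.9601 \cdot 10^{-5}$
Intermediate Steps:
$C{\left(j,V \right)} = \left(-39 + V\right) \left(-8 + j\right)$ ($C{\left(j,V \right)} = \left(j - 8\right) \left(V - 39\right) = \left(-8 + j\right) \left(-39 + V\right) = \left(-39 + V\right) \left(-8 + j\right)$)
$\frac{1}{1599 + C{\left(-152,175 \right)}} = \frac{1}{1599 + \left(312 - -5928 - 1400 + 175 \left(-152\right)\right)} = \frac{1}{1599 + \left(312 + 5928 - 1400 - 26600\right)} = \frac{1}{1599 - 21760} = \frac{1}{-20161} = - \frac{1}{20161}$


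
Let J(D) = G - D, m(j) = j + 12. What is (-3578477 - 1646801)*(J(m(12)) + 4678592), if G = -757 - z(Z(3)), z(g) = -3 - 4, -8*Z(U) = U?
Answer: -24442899483404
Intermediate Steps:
m(j) = 12 + j
Z(U) = -U/8
z(g) = -7
G = -750 (G = -757 - 1*(-7) = -757 + 7 = -750)
J(D) = -750 - D
(-3578477 - 1646801)*(J(m(12)) + 4678592) = (-3578477 - 1646801)*((-750 - (12 + 12)) + 4678592) = -5225278*((-750 - 1*24) + 4678592) = -5225278*((-750 - 24) + 4678592) = -5225278*(-774 + 4678592) = -5225278*4677818 = -24442899483404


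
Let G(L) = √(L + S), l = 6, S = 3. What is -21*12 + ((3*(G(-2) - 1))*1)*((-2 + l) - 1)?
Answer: -252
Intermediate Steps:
G(L) = √(3 + L) (G(L) = √(L + 3) = √(3 + L))
-21*12 + ((3*(G(-2) - 1))*1)*((-2 + l) - 1) = -21*12 + ((3*(√(3 - 2) - 1))*1)*((-2 + 6) - 1) = -252 + ((3*(√1 - 1))*1)*(4 - 1) = -252 + ((3*(1 - 1))*1)*3 = -252 + ((3*0)*1)*3 = -252 + (0*1)*3 = -252 + 0*3 = -252 + 0 = -252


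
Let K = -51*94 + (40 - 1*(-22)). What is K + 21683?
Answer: 16951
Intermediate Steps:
K = -4732 (K = -4794 + (40 + 22) = -4794 + 62 = -4732)
K + 21683 = -4732 + 21683 = 16951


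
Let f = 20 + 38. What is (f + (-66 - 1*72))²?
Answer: 6400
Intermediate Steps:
f = 58
(f + (-66 - 1*72))² = (58 + (-66 - 1*72))² = (58 + (-66 - 72))² = (58 - 138)² = (-80)² = 6400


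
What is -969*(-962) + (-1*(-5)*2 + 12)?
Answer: 932200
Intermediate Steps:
-969*(-962) + (-1*(-5)*2 + 12) = 932178 + (5*2 + 12) = 932178 + (10 + 12) = 932178 + 22 = 932200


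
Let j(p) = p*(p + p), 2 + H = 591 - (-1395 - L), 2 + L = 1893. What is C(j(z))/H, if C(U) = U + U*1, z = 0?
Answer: 0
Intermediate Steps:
L = 1891 (L = -2 + 1893 = 1891)
H = 3875 (H = -2 + (591 - (-1395 - 1*1891)) = -2 + (591 - (-1395 - 1891)) = -2 + (591 - 1*(-3286)) = -2 + (591 + 3286) = -2 + 3877 = 3875)
j(p) = 2*p² (j(p) = p*(2*p) = 2*p²)
C(U) = 2*U (C(U) = U + U = 2*U)
C(j(z))/H = (2*(2*0²))/3875 = (2*(2*0))*(1/3875) = (2*0)*(1/3875) = 0*(1/3875) = 0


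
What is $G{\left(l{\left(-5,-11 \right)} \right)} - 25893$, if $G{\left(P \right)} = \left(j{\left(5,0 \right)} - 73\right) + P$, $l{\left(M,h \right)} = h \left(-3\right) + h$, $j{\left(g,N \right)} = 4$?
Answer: $-25940$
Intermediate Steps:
$l{\left(M,h \right)} = - 2 h$ ($l{\left(M,h \right)} = - 3 h + h = - 2 h$)
$G{\left(P \right)} = -69 + P$ ($G{\left(P \right)} = \left(4 - 73\right) + P = -69 + P$)
$G{\left(l{\left(-5,-11 \right)} \right)} - 25893 = \left(-69 - -22\right) - 25893 = \left(-69 + 22\right) - 25893 = -47 - 25893 = -25940$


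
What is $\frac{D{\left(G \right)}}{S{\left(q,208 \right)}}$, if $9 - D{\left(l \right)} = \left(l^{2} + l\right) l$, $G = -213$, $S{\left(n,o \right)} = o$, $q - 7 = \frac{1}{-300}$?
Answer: $\frac{9618237}{208} \approx 46242.0$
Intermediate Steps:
$q = \frac{2099}{300}$ ($q = 7 + \frac{1}{-300} = 7 - \frac{1}{300} = \frac{2099}{300} \approx 6.9967$)
$D{\left(l \right)} = 9 - l \left(l + l^{2}\right)$ ($D{\left(l \right)} = 9 - \left(l^{2} + l\right) l = 9 - \left(l + l^{2}\right) l = 9 - l \left(l + l^{2}\right)$)
$\frac{D{\left(G \right)}}{S{\left(q,208 \right)}} = \frac{9 - \left(-213\right)^{2} - \left(-213\right)^{3}}{208} = \left(9 - 45369 - -9663597\right) \frac{1}{208} = \left(9 - 45369 + 9663597\right) \frac{1}{208} = 9618237 \cdot \frac{1}{208} = \frac{9618237}{208}$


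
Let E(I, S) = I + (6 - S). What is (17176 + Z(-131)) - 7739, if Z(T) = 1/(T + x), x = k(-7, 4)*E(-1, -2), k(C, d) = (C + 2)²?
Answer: 415229/44 ≈ 9437.0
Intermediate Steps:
k(C, d) = (2 + C)²
E(I, S) = 6 + I - S
x = 175 (x = (2 - 7)²*(6 - 1 - 1*(-2)) = (-5)²*(6 - 1 + 2) = 25*7 = 175)
Z(T) = 1/(175 + T) (Z(T) = 1/(T + 175) = 1/(175 + T))
(17176 + Z(-131)) - 7739 = (17176 + 1/(175 - 131)) - 7739 = (17176 + 1/44) - 7739 = 755745/44 - 7739 = 415229/44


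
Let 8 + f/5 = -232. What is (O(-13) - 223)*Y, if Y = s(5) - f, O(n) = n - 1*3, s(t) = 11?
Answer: -289429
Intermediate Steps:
f = -1200 (f = -40 + 5*(-232) = -40 - 1160 = -1200)
O(n) = -3 + n (O(n) = n - 3 = -3 + n)
Y = 1211 (Y = 11 - 1*(-1200) = 11 + 1200 = 1211)
(O(-13) - 223)*Y = ((-3 - 13) - 223)*1211 = (-16 - 223)*1211 = -239*1211 = -289429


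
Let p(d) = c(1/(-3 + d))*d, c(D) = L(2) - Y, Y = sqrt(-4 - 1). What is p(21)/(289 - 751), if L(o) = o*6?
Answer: -6/11 + I*sqrt(5)/22 ≈ -0.54545 + 0.10164*I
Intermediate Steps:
L(o) = 6*o
Y = I*sqrt(5) (Y = sqrt(-5) = I*sqrt(5) ≈ 2.2361*I)
c(D) = 12 - I*sqrt(5) (c(D) = 6*2 - I*sqrt(5) = 12 - I*sqrt(5))
p(d) = d*(12 - I*sqrt(5)) (p(d) = (12 - I*sqrt(5))*d = d*(12 - I*sqrt(5)))
p(21)/(289 - 751) = (21*(12 - I*sqrt(5)))/(289 - 751) = (252 - 21*I*sqrt(5))/(-462) = (252 - 21*I*sqrt(5))*(-1/462) = -6/11 + I*sqrt(5)/22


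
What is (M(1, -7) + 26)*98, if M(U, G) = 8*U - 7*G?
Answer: 8134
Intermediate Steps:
M(U, G) = -7*G + 8*U
(M(1, -7) + 26)*98 = ((-7*(-7) + 8*1) + 26)*98 = ((49 + 8) + 26)*98 = (57 + 26)*98 = 83*98 = 8134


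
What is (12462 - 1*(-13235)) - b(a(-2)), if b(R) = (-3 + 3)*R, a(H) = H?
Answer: 25697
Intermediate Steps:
b(R) = 0 (b(R) = 0*R = 0)
(12462 - 1*(-13235)) - b(a(-2)) = (12462 - 1*(-13235)) - 1*0 = (12462 + 13235) + 0 = 25697 + 0 = 25697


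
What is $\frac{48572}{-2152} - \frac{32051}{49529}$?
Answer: $- \frac{618674085}{26646602} \approx -23.218$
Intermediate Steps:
$\frac{48572}{-2152} - \frac{32051}{49529} = 48572 \left(- \frac{1}{2152}\right) - \frac{32051}{49529} = - \frac{12143}{538} - \frac{32051}{49529} = - \frac{618674085}{26646602}$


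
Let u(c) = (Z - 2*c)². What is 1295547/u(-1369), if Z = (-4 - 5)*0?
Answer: 1295547/7496644 ≈ 0.17282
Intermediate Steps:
Z = 0 (Z = -9*0 = 0)
u(c) = 4*c² (u(c) = (0 - 2*c)² = (-2*c)² = 4*c²)
1295547/u(-1369) = 1295547/((4*(-1369)²)) = 1295547/((4*1874161)) = 1295547/7496644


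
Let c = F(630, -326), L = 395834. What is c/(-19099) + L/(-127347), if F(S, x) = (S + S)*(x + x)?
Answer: 97058073874/2432200353 ≈ 39.905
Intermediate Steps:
F(S, x) = 4*S*x (F(S, x) = (2*S)*(2*x) = 4*S*x)
c = -821520 (c = 4*630*(-326) = -821520)
c/(-19099) + L/(-127347) = -821520/(-19099) + 395834/(-127347) = -821520*(-1/19099) + 395834*(-1/127347) = 821520/19099 - 395834/127347 = 97058073874/2432200353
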